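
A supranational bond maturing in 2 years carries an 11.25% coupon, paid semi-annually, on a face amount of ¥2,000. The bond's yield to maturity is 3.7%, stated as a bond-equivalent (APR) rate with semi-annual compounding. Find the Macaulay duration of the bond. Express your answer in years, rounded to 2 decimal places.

1.86 years

Periodic yield y = 0.0185. Discount each cash flow and weight by its period:
  t   CF        PV=CF/(1+0.0185)^t    t·PV
  1       112.50       110.4566       110.4566
  2       112.50       108.4502       216.9004
  3       112.50       106.4803       319.4410
  4     2,112.50     1,963.1459     7,852.5837
  Σ                  2,288.5330     8,499.3817
Price P = Σ PV = 2,288.5330.
Macaulay duration = Σ(t·PV) / P = 8,499.3817 / 2,288.5330 = 3.71390 half-year periods.
In years: 3.71390 / 2 = 1.85695 years.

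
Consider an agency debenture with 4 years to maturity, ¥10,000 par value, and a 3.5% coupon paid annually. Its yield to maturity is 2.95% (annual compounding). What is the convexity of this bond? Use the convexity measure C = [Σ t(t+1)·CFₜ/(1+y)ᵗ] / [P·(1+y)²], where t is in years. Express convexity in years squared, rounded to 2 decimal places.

17.64

With y = 0.0295:
  t   CF        PV=CF/(1+0.0295)^t    t·PV        t(t+1)·PV
  1       350.00       339.9709       339.9709         679.9417
  2       350.00       330.2291       660.4582       1,981.3746
  3       350.00       320.7665       962.2995       3,849.1979
  4    10,350.00     9,213.7186    36,854.8746     184,274.3728
  Σ                 10,204.6851    38,817.6031     190,784.8870
P = 10,204.6851.
Convexity = Σ t(t+1)·PV / [P·(1+y)²] = 190,784.8870 / (10,204.6851 × 1.059870) = 17.63972.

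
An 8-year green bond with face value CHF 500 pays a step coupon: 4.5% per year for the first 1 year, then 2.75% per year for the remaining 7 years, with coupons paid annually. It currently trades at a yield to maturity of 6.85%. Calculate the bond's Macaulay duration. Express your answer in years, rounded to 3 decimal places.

Periodic yield y = 0.0685. Discount each cash flow and weight by its year:
  t   CF        PV=CF/(1+0.0685)^t    t·PV
  1        22.50        21.0576        21.0576
  2        13.75        12.0435        24.0871
  3        13.75        11.2714        33.8143
  4        13.75        10.5488        42.1953
  5        13.75         9.8726        49.3628
  6        13.75         9.2397        55.4379
  7        13.75         8.6473        60.5312
  8       513.75       302.3818     2,419.0543
  Σ                    385.0627     2,705.5404
Price P = Σ PV = 385.0627.
Macaulay duration = Σ(t·PV) / P = 2,705.5404 / 385.0627 = 7.02623 years.

7.026 years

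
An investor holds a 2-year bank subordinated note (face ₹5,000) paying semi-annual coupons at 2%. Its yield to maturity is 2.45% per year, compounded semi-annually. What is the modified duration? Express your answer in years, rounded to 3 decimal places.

Periodic yield y = 0.01225. First find Macaulay duration:
  t   CF        PV=CF/(1+0.01225)^t    t·PV
  1        50.00        49.3949        49.3949
  2        50.00        48.7971        97.5943
  3        50.00        48.2066       144.6198
  4     5,050.00     4,809.9464    19,239.7856
  Σ                  4,956.3451    19,531.3946
P = 4,956.3451; Macaulay duration = 19,531.3946 / 4,956.3451 = 3.94068 half-year periods = 1.97034 years.
Modified duration = D_Mac / (1 + y) = 1.97034 / 1.01225 = 1.94650 years.

1.946 years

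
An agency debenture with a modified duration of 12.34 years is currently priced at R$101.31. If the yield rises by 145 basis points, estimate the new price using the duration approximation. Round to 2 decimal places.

Duration approximation: ΔP/P ≈ -D_mod · Δy = -12.34 × (+0.0145) = -0.178930.
New price ≈ 101.31 × (1 - 0.178930) = 83.1826017.

R$83.18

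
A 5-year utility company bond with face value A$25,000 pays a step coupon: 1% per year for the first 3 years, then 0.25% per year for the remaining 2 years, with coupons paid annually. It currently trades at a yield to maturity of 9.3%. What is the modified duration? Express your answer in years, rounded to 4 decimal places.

4.4669 years

Periodic yield y = 0.093. First find Macaulay duration:
  t   CF        PV=CF/(1+0.093)^t    t·PV
  1       250.00       228.7283       228.7283
  2       250.00       209.2665       418.5330
  3       250.00       191.4606       574.3819
  4        62.50        43.7925       175.1699
  5    25,062.50    16,066.5852    80,332.9258
  Σ                 16,739.8330    81,729.7388
P = 16,739.8330; Macaulay duration = 81,729.7388 / 16,739.8330 = 4.88235 years.
Modified duration = D_Mac / (1 + y) = 4.88235 / 1.093 = 4.46693 years.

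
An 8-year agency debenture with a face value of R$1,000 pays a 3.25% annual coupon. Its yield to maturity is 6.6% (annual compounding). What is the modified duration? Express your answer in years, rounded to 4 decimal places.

6.6150 years

Periodic yield y = 0.066. First find Macaulay duration:
  t   CF        PV=CF/(1+0.066)^t    t·PV
  1        32.50        30.4878        30.4878
  2        32.50        28.6002        57.2004
  3        32.50        26.8294        80.4883
  4        32.50        25.1683       100.6734
  5        32.50        23.6101       118.0504
  6        32.50        22.1483       132.8897
  7        32.50        20.7770       145.4390
  8     1,032.50       619.2021     4,953.6168
  Σ                    796.8233     5,618.8458
P = 796.8233; Macaulay duration = 5,618.8458 / 796.8233 = 7.05156 years.
Modified duration = D_Mac / (1 + y) = 7.05156 / 1.066 = 6.61497 years.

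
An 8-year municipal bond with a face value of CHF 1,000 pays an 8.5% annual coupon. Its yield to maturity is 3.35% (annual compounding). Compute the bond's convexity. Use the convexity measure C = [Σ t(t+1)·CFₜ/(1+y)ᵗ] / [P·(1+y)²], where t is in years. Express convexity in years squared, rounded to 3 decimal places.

With y = 0.0335:
  t   CF        PV=CF/(1+0.0335)^t    t·PV        t(t+1)·PV
  1        85.00        82.2448        82.2448         164.4896
  2        85.00        79.5789       159.1578         477.4734
  3        85.00        76.9994       230.9983         923.9931
  4        85.00        74.5036       298.0142       1,490.0711
  5        85.00        72.0886       360.4429       2,162.6576
  6        85.00        69.7519       418.5114       2,929.5798
  7        85.00        67.4910       472.4367       3,779.4934
  8     1,085.00       833.5773     6,668.6186      60,017.5671
  Σ                  1,356.2354     8,690.4247      71,945.3252
P = 1,356.2354.
Convexity = Σ t(t+1)·PV / [P·(1+y)²] = 71,945.3252 / (1,356.2354 × 1.068122) = 49.66455.

49.665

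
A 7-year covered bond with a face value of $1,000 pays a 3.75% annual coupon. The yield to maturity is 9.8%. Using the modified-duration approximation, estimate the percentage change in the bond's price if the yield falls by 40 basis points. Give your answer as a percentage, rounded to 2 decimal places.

+2.23%

Periodic yield y = 0.098. Modified duration first:
  t   CF        PV=CF/(1+0.098)^t    t·PV
  1        37.50        34.1530        34.1530
  2        37.50        31.1047        62.2095
  3        37.50        28.3285        84.9856
  4        37.50        25.8001       103.2005
  5        37.50        23.4974       117.4869
  6        37.50        21.4002       128.4010
  7     1,037.50       539.2271     3,774.5898
  Σ                    703.5111     4,305.0264
P = 703.5111; D_Mac = 6.11934 yrs; D_mod = 6.11934/(1+0.098) = 5.57317 yrs.
ΔP/P ≈ -D_mod · Δy = -5.57317 × (-0.004) = +0.022293 = +2.2293%.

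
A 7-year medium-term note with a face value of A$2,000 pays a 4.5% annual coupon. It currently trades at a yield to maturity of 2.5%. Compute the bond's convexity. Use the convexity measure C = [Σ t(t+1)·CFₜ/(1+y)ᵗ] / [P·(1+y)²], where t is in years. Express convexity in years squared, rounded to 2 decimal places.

45.37

With y = 0.025:
  t   CF        PV=CF/(1+0.025)^t    t·PV        t(t+1)·PV
  1        90.00        87.8049        87.8049         175.6098
  2        90.00        85.6633       171.3266         513.9798
  3        90.00        83.5739       250.7218       1,002.8874
  4        90.00        81.5356       326.1422       1,630.7112
  5        90.00        79.5469       397.7344       2,386.4066
  6        90.00        77.6067       465.6403       3,259.4822
  7     2,090.00     1,758.2443    12,307.7104      98,461.6831
  Σ                  2,253.9756    14,007.0807     107,430.7599
P = 2,253.9756.
Convexity = Σ t(t+1)·PV / [P·(1+y)²] = 107,430.7599 / (2,253.9756 × 1.050625) = 45.36613.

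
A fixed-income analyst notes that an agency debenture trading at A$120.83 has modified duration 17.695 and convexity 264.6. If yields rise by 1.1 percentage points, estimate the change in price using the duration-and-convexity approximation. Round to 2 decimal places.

-A$21.58

Duration effect: -D_mod·Δy = -17.695 × (+0.011) = -0.194645
Convexity effect: ½·C·(Δy)² = 0.5 × 264.6 × (0.011)² = +0.0160083
ΔP/P ≈ -0.194645 + 0.0160083 = -0.1786367
ΔP ≈ 120.83 × (-0.1786367) = -21.584672461.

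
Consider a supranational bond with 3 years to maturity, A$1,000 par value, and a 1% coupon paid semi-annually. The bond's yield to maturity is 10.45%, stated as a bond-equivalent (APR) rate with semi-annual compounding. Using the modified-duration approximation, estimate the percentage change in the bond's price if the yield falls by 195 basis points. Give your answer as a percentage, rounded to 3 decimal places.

+5.478%

Periodic yield y = 0.05225. Modified duration first:
  t   CF        PV=CF/(1+0.05225)^t    t·PV
  1         5.00         4.7517         4.7517
  2         5.00         4.5158         9.0315
  3         5.00         4.2915        12.8746
  4         5.00         4.0784        16.3138
  5         5.00         3.8759        19.3796
  6     1,005.00       740.3762     4,442.2573
  Σ                    761.8896     4,504.6085
P = 761.8896; D_Mac = 5.91242 half-year periods = 2.95621 yrs; D_mod = 2.95621/(1+0.05225) = 2.80942 yrs.
ΔP/P ≈ -D_mod · Δy = -2.80942 × (-0.0195) = +0.054784 = +5.4784%.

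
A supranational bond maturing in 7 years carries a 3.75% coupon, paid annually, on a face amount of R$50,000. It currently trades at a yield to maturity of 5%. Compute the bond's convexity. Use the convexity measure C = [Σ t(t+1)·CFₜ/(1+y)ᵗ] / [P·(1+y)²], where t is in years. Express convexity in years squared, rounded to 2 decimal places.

43.64

With y = 0.05:
  t   CF        PV=CF/(1+0.05)^t    t·PV        t(t+1)·PV
  1     1,875.00     1,785.7143     1,785.7143       3,571.4286
  2     1,875.00     1,700.6803     3,401.3605      10,204.0816
  3     1,875.00     1,619.6955     4,859.0865      19,436.3460
  4     1,875.00     1,542.5671     6,170.2686      30,851.3428
  5     1,875.00     1,469.1116     7,345.5578      44,073.3469
  6     1,875.00     1,399.1539     8,394.9232      58,764.4625
  7    51,875.00    36,866.5940   258,066.1580   2,064,529.2640
  Σ                 46,383.5166   290,023.0689   2,231,430.2724
P = 46,383.5166.
Convexity = Σ t(t+1)·PV / [P·(1+y)²] = 2,231,430.2724 / (46,383.5166 × 1.102500) = 43.63561.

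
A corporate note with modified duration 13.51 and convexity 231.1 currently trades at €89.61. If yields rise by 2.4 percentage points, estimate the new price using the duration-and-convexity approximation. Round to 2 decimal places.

Duration effect: -D_mod·Δy = -13.51 × (+0.024) = -0.324240
Convexity effect: ½·C·(Δy)² = 0.5 × 231.1 × (0.024)² = +0.0665568
ΔP/P ≈ -0.324240 + 0.0665568 = -0.2576832
New price ≈ 89.61 × (1 - 0.2576832) = 66.519008448.

€66.52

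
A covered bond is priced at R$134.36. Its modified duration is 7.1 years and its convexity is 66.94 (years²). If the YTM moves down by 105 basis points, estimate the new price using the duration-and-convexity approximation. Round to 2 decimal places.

R$144.87

Duration effect: -D_mod·Δy = -7.1 × (-0.0105) = +0.074550
Convexity effect: ½·C·(Δy)² = 0.5 × 66.94 × (-0.0105)² = +0.0036900675
ΔP/P ≈ +0.074550 + 0.0036900675 = +0.0782400675
New price ≈ 134.36 × (1 + 0.0782400675) = 144.8723354693.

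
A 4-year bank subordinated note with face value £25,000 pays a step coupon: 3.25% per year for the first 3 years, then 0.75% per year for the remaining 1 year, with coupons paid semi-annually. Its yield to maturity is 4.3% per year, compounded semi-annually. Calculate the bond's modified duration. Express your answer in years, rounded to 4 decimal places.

Periodic yield y = 0.0215. First find Macaulay duration:
  t   CF        PV=CF/(1+0.0215)^t    t·PV
  1       406.25       397.6995       397.6995
  2       406.25       389.3289       778.6578
  3       406.25       381.1345     1,143.4035
  4       406.25       373.1126     1,492.4503
  5       406.25       365.2595     1,826.2975
  6       406.25       357.5717     2,145.4302
  7        93.75        80.7798       565.4585
  8    25,093.75    21,166.9654   169,335.7229
  Σ                 23,511.8518   177,685.1202
P = 23,511.8518; Macaulay duration = 177,685.1202 / 23,511.8518 = 7.55726 half-year periods = 3.77863 years.
Modified duration = D_Mac / (1 + y) = 3.77863 / 1.0215 = 3.69910 years.

3.6991 years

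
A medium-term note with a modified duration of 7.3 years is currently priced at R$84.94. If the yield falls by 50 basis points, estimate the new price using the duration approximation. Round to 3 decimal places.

Duration approximation: ΔP/P ≈ -D_mod · Δy = -7.3 × (-0.005) = +0.036500.
New price ≈ 84.94 × (1 + 0.036500) = 88.04031.

R$88.040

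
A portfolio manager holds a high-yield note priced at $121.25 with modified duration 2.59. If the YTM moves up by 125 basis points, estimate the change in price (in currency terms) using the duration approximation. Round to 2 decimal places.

-$3.93

Duration approximation: ΔP/P ≈ -D_mod · Δy = -2.59 × (+0.0125) = -0.032375.
ΔP ≈ 121.25 × (-0.032375) = -3.92546875.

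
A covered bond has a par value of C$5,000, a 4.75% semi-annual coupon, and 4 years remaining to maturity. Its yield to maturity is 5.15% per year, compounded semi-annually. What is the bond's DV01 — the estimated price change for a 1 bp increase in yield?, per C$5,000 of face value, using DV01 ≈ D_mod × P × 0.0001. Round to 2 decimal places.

C$1.77

Periodic yield y = 0.02575.
  t   CF        PV=CF/(1+0.02575)^t    t·PV
  1       118.75       115.7689       115.7689
  2       118.75       112.8627       225.7255
  3       118.75       110.0295       330.0884
  4       118.75       107.2673       429.0694
  5       118.75       104.5745       522.8727
  6       118.75       101.9494       611.6961
  7       118.75        99.3901       695.7304
  8     5,118.75     4,176.6849    33,413.4793
  Σ                  4,928.5274    36,344.4308
P = 4,928.5274; D_Mac = 7.37430 half-year periods = 3.68715 yrs; D_mod = 3.59459 yrs.
DV01 ≈ 3.59459 × 4,928.5274 × 0.0001 = 1.771603.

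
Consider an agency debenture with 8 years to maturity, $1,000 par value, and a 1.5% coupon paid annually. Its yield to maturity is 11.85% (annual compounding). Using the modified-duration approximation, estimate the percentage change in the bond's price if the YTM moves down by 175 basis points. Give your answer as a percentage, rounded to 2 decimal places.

+11.53%

Periodic yield y = 0.1185. Modified duration first:
  t   CF        PV=CF/(1+0.1185)^t    t·PV
  1        15.00        13.4108        13.4108
  2        15.00        11.9900        23.9800
  3        15.00        10.7197        32.1591
  4        15.00         9.5840        38.3360
  5        15.00         8.5686        42.8431
  6        15.00         7.6608        45.9649
  7        15.00         6.8492        47.9443
  8     1,015.00       414.3603     3,314.8824
  Σ                    483.1435     3,559.5208
P = 483.1435; D_Mac = 7.36742 yrs; D_mod = 7.36742/(1+0.1185) = 6.58687 yrs.
ΔP/P ≈ -D_mod · Δy = -6.58687 × (-0.0175) = +0.115270 = +11.5270%.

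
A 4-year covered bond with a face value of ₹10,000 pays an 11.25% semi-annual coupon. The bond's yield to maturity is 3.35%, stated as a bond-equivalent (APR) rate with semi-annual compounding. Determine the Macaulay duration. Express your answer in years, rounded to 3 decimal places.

Periodic yield y = 0.01675. Discount each cash flow and weight by its period:
  t   CF        PV=CF/(1+0.01675)^t    t·PV
  1       562.50       553.2333       553.2333
  2       562.50       544.1193     1,088.2387
  3       562.50       535.1555     1,605.4665
  4       562.50       526.3393     2,105.3572
  5       562.50       517.6684     2,588.3418
  6       562.50       509.1403     3,054.8416
  7       562.50       500.7527     3,505.2686
  8    10,562.50     9,248.1161    73,984.9288
  Σ                 12,934.5249    88,485.6765
Price P = Σ PV = 12,934.5249.
Macaulay duration = Σ(t·PV) / P = 88,485.6765 / 12,934.5249 = 6.84105 half-year periods.
In years: 6.84105 / 2 = 3.42052 years.

3.421 years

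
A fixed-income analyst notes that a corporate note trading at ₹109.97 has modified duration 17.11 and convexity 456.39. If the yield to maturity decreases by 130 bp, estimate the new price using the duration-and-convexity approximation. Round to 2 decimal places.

Duration effect: -D_mod·Δy = -17.11 × (-0.013) = +0.222430
Convexity effect: ½·C·(Δy)² = 0.5 × 456.39 × (-0.013)² = +0.038564955
ΔP/P ≈ +0.222430 + 0.038564955 = +0.260994955
New price ≈ 109.97 × (1 + 0.260994955) = 138.67161520135.

₹138.67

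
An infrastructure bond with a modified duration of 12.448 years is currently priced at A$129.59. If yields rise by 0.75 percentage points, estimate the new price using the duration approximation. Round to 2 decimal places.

Duration approximation: ΔP/P ≈ -D_mod · Δy = -12.448 × (+0.0075) = -0.093360.
New price ≈ 129.59 × (1 - 0.093360) = 117.4914776.

A$117.49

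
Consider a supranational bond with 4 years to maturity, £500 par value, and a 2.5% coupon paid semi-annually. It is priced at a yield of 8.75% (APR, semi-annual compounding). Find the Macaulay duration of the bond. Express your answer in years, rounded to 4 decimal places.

3.8054 years

Periodic yield y = 0.04375. Discount each cash flow and weight by its period:
  t   CF        PV=CF/(1+0.04375)^t    t·PV
  1         6.25         5.9880         5.9880
  2         6.25         5.7370        11.4741
  3         6.25         5.4966        16.4897
  4         6.25         5.2662        21.0646
  5         6.25         5.0454        25.2271
  6         6.25         4.8339        29.0036
  7         6.25         4.6313        32.4192
  8       506.25       359.4125     2,875.2997
  Σ                    396.4109     3,016.9660
Price P = Σ PV = 396.4109.
Macaulay duration = Σ(t·PV) / P = 3,016.9660 / 396.4109 = 7.61070 half-year periods.
In years: 7.61070 / 2 = 3.80535 years.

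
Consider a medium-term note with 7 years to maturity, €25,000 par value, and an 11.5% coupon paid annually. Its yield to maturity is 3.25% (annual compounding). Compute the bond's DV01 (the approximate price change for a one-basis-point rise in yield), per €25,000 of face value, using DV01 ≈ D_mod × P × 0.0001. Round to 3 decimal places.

Periodic yield y = 0.0325.
  t   CF        PV=CF/(1+0.0325)^t    t·PV
  1     2,875.00     2,784.5036     2,784.5036
  2     2,875.00     2,696.8558     5,393.7116
  3     2,875.00     2,611.9669     7,835.9007
  4     2,875.00     2,529.7500    10,119.0001
  5     2,875.00     2,450.1211    12,250.6054
  6     2,875.00     2,372.9986    14,237.9918
  7    27,875.00    22,283.5538   155,984.8766
  Σ                 37,729.7499   208,606.5898
P = 37,729.7499; D_Mac = 5.52897 yrs; D_mod = 5.35493 yrs.
DV01 ≈ 5.35493 × 37,729.7499 × 0.0001 = 20.204028.

€20.204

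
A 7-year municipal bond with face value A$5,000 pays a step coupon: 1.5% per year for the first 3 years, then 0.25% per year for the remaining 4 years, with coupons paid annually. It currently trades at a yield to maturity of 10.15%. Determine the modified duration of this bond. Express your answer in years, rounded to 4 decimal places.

Periodic yield y = 0.1015. First find Macaulay duration:
  t   CF        PV=CF/(1+0.1015)^t    t·PV
  1        75.00        68.0890        68.0890
  2        75.00        61.8148       123.6295
  3        75.00        56.1187       168.3562
  4        12.50         8.4913        33.9650
  5        12.50         7.7088        38.5441
  6        12.50         6.9985        41.9908
  7     5,012.50     2,547.7856    17,834.4991
  Σ                  2,757.0066    18,309.0736
P = 2,757.0066; Macaulay duration = 18,309.0736 / 2,757.0066 = 6.64092 years.
Modified duration = D_Mac / (1 + y) = 6.64092 / 1.1015 = 6.02898 years.

6.0290 years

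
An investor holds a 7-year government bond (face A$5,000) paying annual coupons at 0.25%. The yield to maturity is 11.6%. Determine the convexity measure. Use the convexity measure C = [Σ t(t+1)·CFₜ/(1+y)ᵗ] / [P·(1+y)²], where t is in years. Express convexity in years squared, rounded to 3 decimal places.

With y = 0.116:
  t   CF        PV=CF/(1+0.116)^t    t·PV        t(t+1)·PV
  1        12.50        11.2007        11.2007          22.4014
  2        12.50        10.0365        20.0730          60.2189
  3        12.50         8.9933        26.9798         107.9192
  4        12.50         8.0585        32.2339         161.1696
  5        12.50         7.2209        36.1043         216.6259
  6        12.50         6.4703        38.8218         271.7529
  7     5,012.50     2,324.9040    16,274.3280     130,194.6236
  Σ                  2,376.8841    16,439.7415     131,034.7115
P = 2,376.8841.
Convexity = Σ t(t+1)·PV / [P·(1+y)²] = 131,034.7115 / (2,376.8841 × 1.245456) = 44.26393.

44.264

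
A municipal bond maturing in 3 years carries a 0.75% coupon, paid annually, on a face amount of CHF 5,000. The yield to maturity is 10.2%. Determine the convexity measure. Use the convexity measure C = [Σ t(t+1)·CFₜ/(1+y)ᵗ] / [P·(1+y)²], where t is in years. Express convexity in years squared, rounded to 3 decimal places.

With y = 0.102:
  t   CF        PV=CF/(1+0.102)^t    t·PV        t(t+1)·PV
  1        37.50        34.0290        34.0290          68.0581
  2        37.50        30.8793        61.7587         185.2761
  3     5,037.50     3,764.1791    11,292.5372      45,170.1488
  Σ                  3,829.0875    11,388.3249      45,423.4830
P = 3,829.0875.
Convexity = Σ t(t+1)·PV / [P·(1+y)²] = 45,423.4830 / (3,829.0875 × 1.214404) = 9.76837.

9.768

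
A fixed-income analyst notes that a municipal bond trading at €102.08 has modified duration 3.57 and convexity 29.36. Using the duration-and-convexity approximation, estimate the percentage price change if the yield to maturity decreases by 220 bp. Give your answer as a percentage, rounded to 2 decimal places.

Duration effect: -D_mod·Δy = -3.57 × (-0.022) = +0.078540
Convexity effect: ½·C·(Δy)² = 0.5 × 29.36 × (-0.022)² = +0.00710512
ΔP/P ≈ +0.078540 + 0.00710512 = +0.08564512
= +8.564512%.

+8.56%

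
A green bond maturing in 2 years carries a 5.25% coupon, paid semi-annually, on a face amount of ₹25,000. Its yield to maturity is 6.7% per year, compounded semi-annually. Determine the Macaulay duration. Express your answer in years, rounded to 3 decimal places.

1.923 years

Periodic yield y = 0.0335. Discount each cash flow and weight by its period:
  t   CF        PV=CF/(1+0.0335)^t    t·PV
  1       656.25       634.9782       634.9782
  2       656.25       614.3960     1,228.7919
  3       656.25       594.4809     1,783.4426
  4    25,656.25    22,488.0219    89,952.0875
  Σ                 24,331.8769    93,599.3002
Price P = Σ PV = 24,331.8769.
Macaulay duration = Σ(t·PV) / P = 93,599.3002 / 24,331.8769 = 3.84678 half-year periods.
In years: 3.84678 / 2 = 1.92339 years.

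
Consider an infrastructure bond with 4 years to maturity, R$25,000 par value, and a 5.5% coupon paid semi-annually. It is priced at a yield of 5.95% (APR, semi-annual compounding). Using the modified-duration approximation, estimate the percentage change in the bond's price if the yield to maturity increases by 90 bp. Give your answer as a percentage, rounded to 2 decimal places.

-3.18%

Periodic yield y = 0.02975. Modified duration first:
  t   CF        PV=CF/(1+0.02975)^t    t·PV
  1       687.50       667.6378       667.6378
  2       687.50       648.3494     1,296.6988
  3       687.50       629.6182     1,888.8547
  4       687.50       611.4282     2,445.7130
  5       687.50       593.7638     2,968.8189
  6       687.50       576.6096     3,459.6578
  7       687.50       559.9511     3,919.6577
  8    25,687.50    20,317.3674   162,538.9393
  Σ                 24,604.7256   179,185.9779
P = 24,604.7256; D_Mac = 7.28258 half-year periods = 3.64129 yrs; D_mod = 3.64129/(1+0.02975) = 3.53609 yrs.
ΔP/P ≈ -D_mod · Δy = -3.53609 × (+0.009) = -0.031825 = -3.1825%.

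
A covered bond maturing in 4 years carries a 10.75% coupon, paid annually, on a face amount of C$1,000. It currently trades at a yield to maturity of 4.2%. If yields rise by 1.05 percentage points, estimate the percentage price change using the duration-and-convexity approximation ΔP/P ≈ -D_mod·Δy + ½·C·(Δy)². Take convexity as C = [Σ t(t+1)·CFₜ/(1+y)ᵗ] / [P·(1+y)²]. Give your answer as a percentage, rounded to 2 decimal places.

With y = 0.042:
  t   CF        PV=CF/(1+0.042)^t    t·PV        t(t+1)·PV
  1       107.50       103.1670       103.1670         206.3340
  2       107.50        99.0086       198.0172         594.0517
  3       107.50        95.0179       285.0536       1,140.2145
  4     1,107.50       939.4482     3,757.7930      18,788.9649
  Σ                  1,236.6417     4,344.0308      20,729.5651
P = 1,236.6417; D_Mac = 3.51276 yrs; D_mod = 3.37117 yrs; C = 15.43870.
Duration effect: -3.37117 × (+0.0105) = -0.035397
Convexity effect: 0.5 × 15.43870 × (0.0105)² = +0.0008511
ΔP/P ≈ -0.035397 + 0.0008511 = -0.034546 = -3.4546%.

-3.45%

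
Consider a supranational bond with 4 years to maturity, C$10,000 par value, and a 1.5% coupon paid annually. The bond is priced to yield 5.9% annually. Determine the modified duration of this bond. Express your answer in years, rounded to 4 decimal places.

Periodic yield y = 0.059. First find Macaulay duration:
  t   CF        PV=CF/(1+0.059)^t    t·PV
  1       150.00       141.6431       141.6431
  2       150.00       133.7517       267.5034
  3       150.00       126.3000       378.9000
  4    10,150.00     8,070.1611    32,280.6442
  Σ                  8,471.8558    33,068.6907
P = 8,471.8558; Macaulay duration = 33,068.6907 / 8,471.8558 = 3.90336 years.
Modified duration = D_Mac / (1 + y) = 3.90336 / 1.059 = 3.68589 years.

3.6859 years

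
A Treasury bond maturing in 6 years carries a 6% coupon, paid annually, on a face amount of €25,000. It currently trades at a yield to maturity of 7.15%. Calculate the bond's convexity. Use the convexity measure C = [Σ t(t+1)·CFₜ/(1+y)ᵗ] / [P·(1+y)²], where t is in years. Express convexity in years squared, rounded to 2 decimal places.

With y = 0.0715:
  t   CF        PV=CF/(1+0.0715)^t    t·PV        t(t+1)·PV
  1     1,500.00     1,399.9067     1,399.9067       2,799.8133
  2     1,500.00     1,306.4925     2,612.9849       7,838.9548
  3     1,500.00     1,219.3117     3,657.9350      14,631.7401
  4     1,500.00     1,137.9484     4,551.7935      22,758.9674
  5     1,500.00     1,062.0143     5,310.0717      31,860.4303
  6    26,500.00    17,510.2692   105,061.6149     735,431.3043
  Σ                 23,635.9427   122,594.3067     815,321.2102
P = 23,635.9427.
Convexity = Σ t(t+1)·PV / [P·(1+y)²] = 815,321.2102 / (23,635.9427 × 1.148112) = 30.04495.

30.04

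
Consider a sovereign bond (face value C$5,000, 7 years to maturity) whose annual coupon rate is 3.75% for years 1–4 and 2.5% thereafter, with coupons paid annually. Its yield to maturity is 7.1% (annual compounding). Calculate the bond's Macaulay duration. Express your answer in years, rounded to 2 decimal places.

Periodic yield y = 0.071. Discount each cash flow and weight by its year:
  t   CF        PV=CF/(1+0.071)^t    t·PV
  1       187.50       175.0700       175.0700
  2       187.50       163.4641       326.9282
  3       187.50       152.6275       457.8826
  4       187.50       142.5094       570.0374
  5       125.00        88.7080       443.5399
  6       125.00        82.8272       496.9634
  7     5,125.00     3,170.7907    22,195.5348
  Σ                  3,975.9969    24,665.9563
Price P = Σ PV = 3,975.9969.
Macaulay duration = Σ(t·PV) / P = 24,665.9563 / 3,975.9969 = 6.20372 years.

6.20 years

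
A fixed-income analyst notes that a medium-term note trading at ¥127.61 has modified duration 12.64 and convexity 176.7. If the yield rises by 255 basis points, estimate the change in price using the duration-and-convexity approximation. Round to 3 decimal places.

Duration effect: -D_mod·Δy = -12.64 × (+0.0255) = -0.322320
Convexity effect: ½·C·(Δy)² = 0.5 × 176.7 × (0.0255)² = +0.0574495875
ΔP/P ≈ -0.322320 + 0.0574495875 = -0.2648704125
ΔP ≈ 127.61 × (-0.2648704125) = -33.800113339125.

-¥33.800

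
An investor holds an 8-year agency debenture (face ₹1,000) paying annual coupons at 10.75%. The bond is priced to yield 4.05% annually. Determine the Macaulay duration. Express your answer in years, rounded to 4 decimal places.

6.1531 years

Periodic yield y = 0.0405. Discount each cash flow and weight by its year:
  t   CF        PV=CF/(1+0.0405)^t    t·PV
  1       107.50       103.3157       103.3157
  2       107.50        99.2943       198.5886
  3       107.50        95.4294       286.2882
  4       107.50        91.7149       366.8598
  5       107.50        88.1451       440.7254
  6       107.50        84.7141       508.2849
  7       107.50        81.4168       569.9174
  8     1,107.50       806.1337     6,449.0693
  Σ                  1,450.1640     8,923.0493
Price P = Σ PV = 1,450.1640.
Macaulay duration = Σ(t·PV) / P = 8,923.0493 / 1,450.1640 = 6.15313 years.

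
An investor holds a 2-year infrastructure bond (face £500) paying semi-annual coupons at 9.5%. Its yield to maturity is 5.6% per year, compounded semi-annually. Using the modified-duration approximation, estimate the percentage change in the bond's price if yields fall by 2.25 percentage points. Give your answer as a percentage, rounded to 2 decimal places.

Periodic yield y = 0.028. Modified duration first:
  t   CF        PV=CF/(1+0.028)^t    t·PV
  1        23.75        23.1031        23.1031
  2        23.75        22.4738        44.9477
  3        23.75        21.8617        65.5852
  4       523.75       468.9770     1,875.9081
  Σ                    536.4157     2,009.5441
P = 536.4157; D_Mac = 3.74624 half-year periods = 1.87312 yrs; D_mod = 1.87312/(1+0.028) = 1.82210 yrs.
ΔP/P ≈ -D_mod · Δy = -1.82210 × (-0.0225) = +0.040997 = +4.0997%.

+4.10%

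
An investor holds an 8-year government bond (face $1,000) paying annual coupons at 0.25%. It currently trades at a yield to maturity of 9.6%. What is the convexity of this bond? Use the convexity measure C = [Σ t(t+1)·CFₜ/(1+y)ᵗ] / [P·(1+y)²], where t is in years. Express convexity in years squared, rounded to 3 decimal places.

58.874

With y = 0.096:
  t   CF        PV=CF/(1+0.096)^t    t·PV        t(t+1)·PV
  1         2.50         2.2810         2.2810           4.5620
  2         2.50         2.0812         4.1624          12.4873
  3         2.50         1.8989         5.6968          22.7871
  4         2.50         1.7326         6.9304          34.6520
  5         2.50         1.5808         7.9042          47.4251
  6         2.50         1.4424         8.6542          60.5795
  7         2.50         1.3160         9.2122          73.6977
  8     1,002.50       481.5041     3,852.0324      34,668.2919
  Σ                    493.8371     3,896.8737      34,924.4828
P = 493.8371.
Convexity = Σ t(t+1)·PV / [P·(1+y)²] = 34,924.4828 / (493.8371 × 1.201216) = 58.87422.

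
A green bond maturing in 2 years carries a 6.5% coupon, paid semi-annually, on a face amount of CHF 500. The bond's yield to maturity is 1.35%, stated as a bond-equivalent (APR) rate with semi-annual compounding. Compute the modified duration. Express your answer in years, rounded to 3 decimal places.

Periodic yield y = 0.00675. First find Macaulay duration:
  t   CF        PV=CF/(1+0.00675)^t    t·PV
  1        16.25        16.1410        16.1410
  2        16.25        16.0328        32.0657
  3        16.25        15.9253        47.7760
  4       516.25       502.5433     2,010.1733
  Σ                    550.6425     2,106.1560
P = 550.6425; Macaulay duration = 2,106.1560 / 550.6425 = 3.82491 half-year periods = 1.91245 years.
Modified duration = D_Mac / (1 + y) = 1.91245 / 1.00675 = 1.89963 years.

1.900 years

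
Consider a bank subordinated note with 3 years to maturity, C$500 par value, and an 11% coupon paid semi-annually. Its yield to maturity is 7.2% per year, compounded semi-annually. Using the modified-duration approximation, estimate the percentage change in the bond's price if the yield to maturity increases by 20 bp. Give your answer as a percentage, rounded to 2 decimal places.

-0.51%

Periodic yield y = 0.036. Modified duration first:
  t   CF        PV=CF/(1+0.036)^t    t·PV
  1        27.50        26.5444        26.5444
  2        27.50        25.6220        51.2440
  3        27.50        24.7317        74.1950
  4        27.50        23.8723        95.4891
  5        27.50        23.0427       115.2136
  6       527.50       426.6423     2,559.8539
  Σ                    550.4554     2,922.5401
P = 550.4554; D_Mac = 5.30931 half-year periods = 2.65466 yrs; D_mod = 2.65466/(1+0.036) = 2.56241 yrs.
ΔP/P ≈ -D_mod · Δy = -2.56241 × (+0.002) = -0.005125 = -0.5125%.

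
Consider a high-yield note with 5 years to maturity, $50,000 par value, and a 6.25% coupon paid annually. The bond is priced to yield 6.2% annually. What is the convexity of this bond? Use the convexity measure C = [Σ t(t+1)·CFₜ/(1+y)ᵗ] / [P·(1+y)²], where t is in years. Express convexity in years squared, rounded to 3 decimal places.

22.699

With y = 0.062:
  t   CF        PV=CF/(1+0.062)^t    t·PV        t(t+1)·PV
  1     3,125.00     2,942.5612     2,942.5612       5,885.1224
  2     3,125.00     2,770.7733     5,541.5465      16,624.6396
  3     3,125.00     2,609.0144     7,827.0431      31,308.1725
  4     3,125.00     2,456.6990     9,826.7961      49,133.9806
  5    53,125.00    39,325.6907   196,628.4536   1,179,770.7215
  Σ                 50,104.7386   222,766.4006   1,282,722.6366
P = 50,104.7386.
Convexity = Σ t(t+1)·PV / [P·(1+y)²] = 1,282,722.6366 / (50,104.7386 × 1.127844) = 22.69891.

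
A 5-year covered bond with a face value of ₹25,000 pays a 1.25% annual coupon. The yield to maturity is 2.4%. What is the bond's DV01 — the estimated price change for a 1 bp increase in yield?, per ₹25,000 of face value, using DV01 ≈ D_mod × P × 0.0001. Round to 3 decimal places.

Periodic yield y = 0.024.
  t   CF        PV=CF/(1+0.024)^t    t·PV
  1       312.50       305.1758       305.1758
  2       312.50       298.0232       596.0464
  3       312.50       291.0383       873.1149
  4       312.50       284.2171     1,136.8684
  5    25,312.50    22,482.0162   112,410.0812
  Σ                 23,660.4707   115,321.2868
P = 23,660.4707; D_Mac = 4.87401 yrs; D_mod = 4.75977 yrs.
DV01 ≈ 4.75977 × 23,660.4707 × 0.0001 = 11.261844.

₹11.262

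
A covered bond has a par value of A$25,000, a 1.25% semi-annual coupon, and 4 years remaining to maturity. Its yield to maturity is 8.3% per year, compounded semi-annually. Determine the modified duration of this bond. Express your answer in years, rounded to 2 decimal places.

3.74 years

Periodic yield y = 0.0415. First find Macaulay duration:
  t   CF        PV=CF/(1+0.0415)^t    t·PV
  1       156.25       150.0240       150.0240
  2       156.25       144.0461       288.0922
  3       156.25       138.3064       414.9191
  4       156.25       132.7954       531.1815
  5       156.25       127.5040       637.5198
  6       156.25       122.4234       734.5403
  7       156.25       117.5453       822.8168
  8    25,156.25    18,170.7021   145,365.6166
  Σ                 19,103.3465   148,944.7103
P = 19,103.3465; Macaulay duration = 148,944.7103 / 19,103.3465 = 7.79679 half-year periods = 3.89839 years.
Modified duration = D_Mac / (1 + y) = 3.89839 / 1.0415 = 3.74306 years.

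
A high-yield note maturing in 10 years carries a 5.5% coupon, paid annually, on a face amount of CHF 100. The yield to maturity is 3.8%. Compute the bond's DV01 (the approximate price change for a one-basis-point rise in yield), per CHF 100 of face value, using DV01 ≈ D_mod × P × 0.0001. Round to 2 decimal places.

CHF 0.09

Periodic yield y = 0.038.
  t   CF        PV=CF/(1+0.038)^t    t·PV
  1         5.50         5.2987         5.2987
  2         5.50         5.1047        10.2093
  3         5.50         4.9178        14.7534
  4         5.50         4.7378        18.9510
  5         5.50         4.5643        22.8216
  6         5.50         4.3972        26.3833
  7         5.50         4.2362        29.6537
  8         5.50         4.0812        32.6493
  9         5.50         3.9318        35.3858
  10      105.50        72.6572       726.5724
  Σ                    113.9268       922.6786
P = 113.9268; D_Mac = 8.09887 yrs; D_mod = 7.80238 yrs.
DV01 ≈ 7.80238 × 113.9268 × 0.0001 = 0.088890.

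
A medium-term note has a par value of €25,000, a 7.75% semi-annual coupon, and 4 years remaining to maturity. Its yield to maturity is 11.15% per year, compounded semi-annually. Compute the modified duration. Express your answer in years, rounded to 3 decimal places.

Periodic yield y = 0.05575. First find Macaulay duration:
  t   CF        PV=CF/(1+0.05575)^t    t·PV
  1       968.75       917.5941       917.5941
  2       968.75       869.1396     1,738.2792
  3       968.75       823.2438     2,469.7313
  4       968.75       779.7715     3,119.0860
  5       968.75       738.5948     3,692.9742
  6       968.75       699.5925     4,197.5553
  7       968.75       662.6498     4,638.5487
  8    25,968.75    16,825.2809   134,602.2476
  Σ                 22,315.8671   155,376.0163
P = 22,315.8671; Macaulay duration = 155,376.0163 / 22,315.8671 = 6.96258 half-year periods = 3.48129 years.
Modified duration = D_Mac / (1 + y) = 3.48129 / 1.05575 = 3.29746 years.

3.297 years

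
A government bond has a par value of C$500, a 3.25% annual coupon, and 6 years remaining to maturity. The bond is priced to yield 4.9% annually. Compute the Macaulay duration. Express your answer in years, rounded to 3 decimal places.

5.523 years

Periodic yield y = 0.049. Discount each cash flow and weight by its year:
  t   CF        PV=CF/(1+0.049)^t    t·PV
  1        16.25        15.4909        15.4909
  2        16.25        14.7673        29.5347
  3        16.25        14.0775        42.2326
  4        16.25        13.4200        53.6799
  5        16.25        12.7931        63.9655
  6       516.25       387.4424     2,324.6543
  Σ                    457.9913     2,529.5580
Price P = Σ PV = 457.9913.
Macaulay duration = Σ(t·PV) / P = 2,529.5580 / 457.9913 = 5.52316 years.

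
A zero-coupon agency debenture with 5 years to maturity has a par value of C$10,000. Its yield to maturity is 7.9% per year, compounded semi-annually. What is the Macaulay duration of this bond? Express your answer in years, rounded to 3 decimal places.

A zero-coupon bond has a single cash flow at maturity, so its Macaulay duration equals its maturity: 5 years.
(Equivalently: 10 semi-annual periods ÷ 2 = 5 years.)

5.000 years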